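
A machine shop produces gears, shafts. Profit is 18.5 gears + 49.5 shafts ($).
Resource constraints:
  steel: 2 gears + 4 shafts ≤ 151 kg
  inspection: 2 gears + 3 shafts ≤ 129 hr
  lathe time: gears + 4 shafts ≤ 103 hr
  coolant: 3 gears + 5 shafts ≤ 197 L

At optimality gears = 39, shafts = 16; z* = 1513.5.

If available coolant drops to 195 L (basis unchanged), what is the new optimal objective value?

1506.5

Binding: lathe time and coolant. Non-binding: steel (9 unused), inspection (3 unused).
By complementary slackness, y = 0 for the non-binding constraints.
From A_Bᵀ y = c: 1·y_lathe time + 3·y_coolant = 18.5; 4·y_lathe time + 5·y_coolant = 49.5.
This yields shadow prices y_lathe time = 8, y_coolant = 3.5.
Δz = y_coolant·Δb = 3.5 × (-2) = -7, so new z* = 1513.5 − 7 = 1506.5.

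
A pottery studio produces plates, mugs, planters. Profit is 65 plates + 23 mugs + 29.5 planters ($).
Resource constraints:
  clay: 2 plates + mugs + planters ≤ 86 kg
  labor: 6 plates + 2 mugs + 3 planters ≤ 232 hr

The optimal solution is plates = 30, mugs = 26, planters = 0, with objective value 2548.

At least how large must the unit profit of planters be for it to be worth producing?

Both clay and labor are binding at x*.
Dual feasibility on the basic columns requires 2·y_clay + 6·y_labor = 65, 1·y_clay + 2·y_labor = 23.
Solving: y_clay = 4, y_labor = 9.5.
planters enters the basis when its profit ≥ yᵀa₃ = 4·1 + 9.5·3 = 32.5.

32.5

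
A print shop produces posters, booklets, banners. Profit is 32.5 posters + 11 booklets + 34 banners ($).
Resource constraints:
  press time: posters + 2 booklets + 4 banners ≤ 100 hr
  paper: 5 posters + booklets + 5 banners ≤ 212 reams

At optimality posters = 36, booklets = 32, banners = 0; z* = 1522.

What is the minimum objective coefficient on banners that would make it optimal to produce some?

40

At the optimum: press time uses 100 of 100 (binding); paper uses 212 of 212 (binding).
The binding rows give the dual system: 1·y_press time + 5·y_paper = 32.5 and 2·y_press time + 1·y_paper = 11.
→ y_press time = 2.5 and y_paper = 6.
banners enters the basis when its profit ≥ yᵀa₃ = 2.5·4 + 6·5 = 40.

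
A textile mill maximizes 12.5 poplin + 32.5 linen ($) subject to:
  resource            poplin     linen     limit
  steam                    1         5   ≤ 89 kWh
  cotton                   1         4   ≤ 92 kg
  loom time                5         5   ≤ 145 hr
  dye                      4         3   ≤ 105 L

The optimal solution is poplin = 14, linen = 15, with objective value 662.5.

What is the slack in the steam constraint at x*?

0

steam used = 1·14 + 5·15 = 89; slack = 89 − 89 = 0.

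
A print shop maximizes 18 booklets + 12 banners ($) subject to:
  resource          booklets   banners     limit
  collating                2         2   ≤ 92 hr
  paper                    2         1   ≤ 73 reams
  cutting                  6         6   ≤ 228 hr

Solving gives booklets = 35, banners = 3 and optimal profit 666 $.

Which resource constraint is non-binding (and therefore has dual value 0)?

collating: 76/92 (slack 16)
paper: 73/73 (binding)
cutting: 228/228 (binding)
By complementary slackness, a constraint with positive slack has shadow price 0 → collating.

collating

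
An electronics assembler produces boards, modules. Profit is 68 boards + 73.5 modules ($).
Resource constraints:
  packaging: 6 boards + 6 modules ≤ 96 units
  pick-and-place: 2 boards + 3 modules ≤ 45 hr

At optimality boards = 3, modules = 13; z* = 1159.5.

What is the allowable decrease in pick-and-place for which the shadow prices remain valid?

Binding constraints: packaging, pick-and-place. The basis is B = [[6,6],[2,3]] with det 6.
Per unit decrease in pick-and-place, x* moves by d = (1, -1).
The basis stays optimal until modules reaches 0; allowable decrease = 13 hr.

13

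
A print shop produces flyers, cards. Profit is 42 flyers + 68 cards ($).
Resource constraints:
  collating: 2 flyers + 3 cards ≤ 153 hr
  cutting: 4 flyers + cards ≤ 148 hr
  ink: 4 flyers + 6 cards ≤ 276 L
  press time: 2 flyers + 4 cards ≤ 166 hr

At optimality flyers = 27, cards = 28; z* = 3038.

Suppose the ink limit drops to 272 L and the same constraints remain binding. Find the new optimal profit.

3006

Binding: ink and press time. Non-binding: collating (15 unused), cutting (12 unused).
By complementary slackness, y = 0 for the non-binding constraints.
Dual feasibility on the basic columns requires 4·y_ink + 2·y_press time = 42, 6·y_ink + 4·y_press time = 68.
Solving: y_ink = 8, y_press time = 5.
Δz = y_ink·Δb = 8 × (-4) = -32, so new z* = 3038 − 32 = 3006.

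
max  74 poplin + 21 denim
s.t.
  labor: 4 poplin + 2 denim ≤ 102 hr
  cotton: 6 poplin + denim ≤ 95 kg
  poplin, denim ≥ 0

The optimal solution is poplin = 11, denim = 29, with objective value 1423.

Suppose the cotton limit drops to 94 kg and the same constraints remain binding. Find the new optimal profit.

1415

Check each constraint at x*: labor 102/102 (tight); cotton 95/95 (tight).
The binding rows give the dual system: 4·y_labor + 6·y_cotton = 74 and 2·y_labor + 1·y_cotton = 21.
Solving: y_labor = 6.5, y_cotton = 8.
Δz = y_cotton·Δb = 8 × (-1) = -8, so new z* = 1423 − 8 = 1415.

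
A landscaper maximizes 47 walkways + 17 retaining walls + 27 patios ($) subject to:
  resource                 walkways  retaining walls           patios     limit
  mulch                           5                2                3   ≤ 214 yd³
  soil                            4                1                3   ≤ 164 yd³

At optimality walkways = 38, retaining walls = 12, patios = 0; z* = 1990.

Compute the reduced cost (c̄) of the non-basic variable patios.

At the optimum: mulch uses 214 of 214 (binding); soil uses 164 of 164 (binding).
The binding rows give the dual system: 5·y_mulch + 4·y_soil = 47 and 2·y_mulch + 1·y_soil = 17.
Solving: y_mulch = 7, y_soil = 3.
Reduced cost of patios: c₃ − yᵀa₃ = 27 − (7·3 + 3·3) = 27 − 30 = -3.

-3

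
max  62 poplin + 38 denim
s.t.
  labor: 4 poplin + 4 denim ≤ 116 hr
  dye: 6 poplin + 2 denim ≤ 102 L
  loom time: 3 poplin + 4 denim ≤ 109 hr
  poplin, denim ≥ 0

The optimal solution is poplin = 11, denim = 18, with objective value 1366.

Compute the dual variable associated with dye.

Check each constraint at x*: labor 116/116 (tight); dye 102/102 (tight); loom time 105/109 (slack 4).
Since loom time is not tight, its dual is 0.
Dual feasibility on the basic columns requires 4·y_labor + 6·y_dye = 62, 4·y_labor + 2·y_dye = 38.
This yields shadow prices y_labor = 6.5, y_dye = 6.
Shadow price of dye = 6.

6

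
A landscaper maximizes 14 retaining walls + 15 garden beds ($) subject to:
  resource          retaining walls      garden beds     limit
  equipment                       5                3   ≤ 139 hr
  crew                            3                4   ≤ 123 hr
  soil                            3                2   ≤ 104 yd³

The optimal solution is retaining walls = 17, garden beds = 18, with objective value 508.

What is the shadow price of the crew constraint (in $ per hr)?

Check each constraint at x*: equipment 139/139 (tight); crew 123/123 (tight); soil 87/104 (slack 17).
By complementary slackness, y = 0 for the non-binding constraint.
Dual feasibility on the basic columns requires 5·y_equipment + 3·y_crew = 14, 3·y_equipment + 4·y_crew = 15.
Solving: y_equipment = 1, y_crew = 3.
Shadow price of crew = 3.

3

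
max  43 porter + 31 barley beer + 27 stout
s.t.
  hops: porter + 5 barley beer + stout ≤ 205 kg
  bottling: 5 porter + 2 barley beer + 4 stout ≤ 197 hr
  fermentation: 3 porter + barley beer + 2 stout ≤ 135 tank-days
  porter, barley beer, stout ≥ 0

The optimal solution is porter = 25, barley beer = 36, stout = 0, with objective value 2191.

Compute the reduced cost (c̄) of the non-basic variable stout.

-8

At the optimum: hops uses 205 of 205 (binding); bottling uses 197 of 197 (binding); fermentation uses 111 of 135 (slack = 24).
Since fermentation is not tight, its dual is 0.
Dual feasibility on the basic columns requires 1·y_hops + 5·y_bottling = 43, 5·y_hops + 2·y_bottling = 31.
→ y_hops = 3 and y_bottling = 8.
Reduced cost of stout: c₃ − yᵀa₃ = 27 − (3·1 + 8·4) = 27 − 35 = -8.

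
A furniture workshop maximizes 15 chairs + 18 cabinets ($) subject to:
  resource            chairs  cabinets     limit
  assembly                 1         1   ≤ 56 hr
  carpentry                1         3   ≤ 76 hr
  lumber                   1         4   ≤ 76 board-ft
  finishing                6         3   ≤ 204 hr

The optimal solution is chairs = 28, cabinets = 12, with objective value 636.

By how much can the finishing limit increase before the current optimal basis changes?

112

Binding constraints: lumber, finishing. The basis is B = [[1,4],[6,3]] with det -21.
Per unit increase in finishing, x* moves by d = (0.1905, -0.0476).
The basis stays optimal until assembly becomes binding; allowable increase = 112 hr.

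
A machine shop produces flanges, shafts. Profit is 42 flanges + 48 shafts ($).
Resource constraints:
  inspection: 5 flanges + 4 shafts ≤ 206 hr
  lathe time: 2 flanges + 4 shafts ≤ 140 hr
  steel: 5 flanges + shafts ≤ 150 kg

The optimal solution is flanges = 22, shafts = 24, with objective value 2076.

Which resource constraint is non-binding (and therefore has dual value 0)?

inspection: 206/206 (binding)
lathe time: 140/140 (binding)
steel: 134/150 (slack 16)
By complementary slackness, a constraint with positive slack has shadow price 0 → steel.

steel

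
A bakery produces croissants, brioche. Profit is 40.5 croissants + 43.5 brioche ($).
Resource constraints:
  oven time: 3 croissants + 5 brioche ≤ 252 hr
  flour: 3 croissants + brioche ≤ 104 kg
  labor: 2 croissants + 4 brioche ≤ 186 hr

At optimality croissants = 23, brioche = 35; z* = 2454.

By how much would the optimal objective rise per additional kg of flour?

At the optimum: oven time uses 244 of 252 (slack = 8); flour uses 104 of 104 (binding); labor uses 186 of 186 (binding).
Since oven time is not tight, its dual is 0.
Dual feasibility on the basic columns requires 3·y_flour + 2·y_labor = 40.5, 1·y_flour + 4·y_labor = 43.5.
Solving: y_flour = 7.5, y_labor = 9.
Shadow price of flour = 7.5.

7.5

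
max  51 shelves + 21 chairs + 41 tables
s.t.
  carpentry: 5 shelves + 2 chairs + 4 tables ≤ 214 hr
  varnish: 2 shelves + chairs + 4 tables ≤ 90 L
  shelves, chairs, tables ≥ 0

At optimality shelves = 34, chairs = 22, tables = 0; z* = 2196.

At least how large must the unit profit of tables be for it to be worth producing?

Both carpentry and varnish are binding at x*.
From A_Bᵀ y = c: 5·y_carpentry + 2·y_varnish = 51; 2·y_carpentry + 1·y_varnish = 21.
Solving: y_carpentry = 9, y_varnish = 3.
tables enters the basis when its profit ≥ yᵀa₃ = 9·4 + 3·4 = 48.

48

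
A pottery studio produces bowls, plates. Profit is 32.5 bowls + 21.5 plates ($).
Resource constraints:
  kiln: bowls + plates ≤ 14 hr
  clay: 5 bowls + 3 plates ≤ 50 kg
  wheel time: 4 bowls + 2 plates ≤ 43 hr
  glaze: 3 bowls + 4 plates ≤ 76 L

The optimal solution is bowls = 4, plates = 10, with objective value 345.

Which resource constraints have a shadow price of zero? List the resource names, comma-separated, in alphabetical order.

glaze, wheel time

kiln: 14/14 (binding)
clay: 50/50 (binding)
wheel time: 36/43 (slack 7)
glaze: 52/76 (slack 24)
By complementary slackness, a constraint with positive slack has shadow price 0 → glaze, wheel time.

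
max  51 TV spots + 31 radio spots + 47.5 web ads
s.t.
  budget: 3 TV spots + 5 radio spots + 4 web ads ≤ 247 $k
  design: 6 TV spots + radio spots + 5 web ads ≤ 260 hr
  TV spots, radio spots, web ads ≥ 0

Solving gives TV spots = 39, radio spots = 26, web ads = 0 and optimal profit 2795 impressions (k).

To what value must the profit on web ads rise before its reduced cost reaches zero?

Check each constraint at x*: budget 247/247 (tight); design 260/260 (tight).
From A_Bᵀ y = c: 3·y_budget + 6·y_design = 51; 5·y_budget + 1·y_design = 31.
Solving: y_budget = 5, y_design = 6.
web ads enters the basis when its profit ≥ yᵀa₃ = 5·4 + 6·5 = 50.

50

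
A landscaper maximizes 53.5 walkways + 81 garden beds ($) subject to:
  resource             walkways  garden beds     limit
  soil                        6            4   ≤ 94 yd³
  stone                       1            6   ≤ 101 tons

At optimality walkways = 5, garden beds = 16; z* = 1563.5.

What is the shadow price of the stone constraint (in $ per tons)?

8.5

Both soil and stone are binding at x*.
From A_Bᵀ y = c: 6·y_soil + 1·y_stone = 53.5; 4·y_soil + 6·y_stone = 81.
Solving: y_soil = 7.5, y_stone = 8.5.
Shadow price of stone = 8.5.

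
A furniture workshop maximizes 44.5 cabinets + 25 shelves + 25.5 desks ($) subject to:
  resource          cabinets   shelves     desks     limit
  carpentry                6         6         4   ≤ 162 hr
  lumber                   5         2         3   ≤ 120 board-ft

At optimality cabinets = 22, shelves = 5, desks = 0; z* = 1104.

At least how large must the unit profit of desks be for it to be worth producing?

27.5

At the optimum: carpentry uses 162 of 162 (binding); lumber uses 120 of 120 (binding).
Dual feasibility on the basic columns requires 6·y_carpentry + 5·y_lumber = 44.5, 6·y_carpentry + 2·y_lumber = 25.
Solving: y_carpentry = 2, y_lumber = 6.5.
desks enters the basis when its profit ≥ yᵀa₃ = 2·4 + 6.5·3 = 27.5.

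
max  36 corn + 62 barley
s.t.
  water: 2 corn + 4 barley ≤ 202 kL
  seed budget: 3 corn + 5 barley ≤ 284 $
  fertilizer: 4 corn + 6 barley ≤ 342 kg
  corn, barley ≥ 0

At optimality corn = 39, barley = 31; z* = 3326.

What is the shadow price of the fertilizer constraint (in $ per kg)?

5

Binding: water and fertilizer. Non-binding: seed budget (12 unused).
By complementary slackness, y = 0 for the non-binding constraint.
Dual feasibility on the basic columns requires 2·y_water + 4·y_fertilizer = 36, 4·y_water + 6·y_fertilizer = 62.
Solving: y_water = 8, y_fertilizer = 5.
Shadow price of fertilizer = 5.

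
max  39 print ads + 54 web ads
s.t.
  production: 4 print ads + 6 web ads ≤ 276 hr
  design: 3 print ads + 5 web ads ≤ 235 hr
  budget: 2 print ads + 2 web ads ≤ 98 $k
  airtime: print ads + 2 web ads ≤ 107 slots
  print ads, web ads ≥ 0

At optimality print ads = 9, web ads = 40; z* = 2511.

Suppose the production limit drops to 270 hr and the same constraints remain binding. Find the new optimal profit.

At the optimum: production uses 276 of 276 (binding); design uses 227 of 235 (slack = 8); budget uses 98 of 98 (binding); airtime uses 89 of 107 (slack = 18).
Since design, airtime are not tight, their duals are 0.
Dual feasibility on the basic columns requires 4·y_production + 2·y_budget = 39, 6·y_production + 2·y_budget = 54.
This yields shadow prices y_production = 7.5, y_budget = 4.5.
Δz = y_production·Δb = 7.5 × (-6) = -45, so new z* = 2511 − 45 = 2466.

2466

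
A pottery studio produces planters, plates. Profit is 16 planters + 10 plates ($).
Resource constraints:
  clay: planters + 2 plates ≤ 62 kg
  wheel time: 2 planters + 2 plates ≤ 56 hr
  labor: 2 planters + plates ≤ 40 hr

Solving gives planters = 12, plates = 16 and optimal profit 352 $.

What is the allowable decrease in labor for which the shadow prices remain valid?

Binding constraints: wheel time, labor. The basis is B = [[2,2],[2,1]] with det -2.
Per unit decrease in labor, x* moves by d = (-1, 1).
The basis stays optimal until planters reaches 0; allowable decrease = 12 hr.

12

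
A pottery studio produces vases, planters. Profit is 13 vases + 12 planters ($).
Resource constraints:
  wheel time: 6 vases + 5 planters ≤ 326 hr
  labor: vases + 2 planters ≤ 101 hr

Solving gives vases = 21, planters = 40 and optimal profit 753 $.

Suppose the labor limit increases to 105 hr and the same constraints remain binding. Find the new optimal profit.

Both wheel time and labor are binding at x*.
From A_Bᵀ y = c: 6·y_wheel time + 1·y_labor = 13; 5·y_wheel time + 2·y_labor = 12.
Solving: y_wheel time = 2, y_labor = 1.
Δz = y_labor·Δb = 1 × (4) = 4, so new z* = 753 + 4 = 757.

757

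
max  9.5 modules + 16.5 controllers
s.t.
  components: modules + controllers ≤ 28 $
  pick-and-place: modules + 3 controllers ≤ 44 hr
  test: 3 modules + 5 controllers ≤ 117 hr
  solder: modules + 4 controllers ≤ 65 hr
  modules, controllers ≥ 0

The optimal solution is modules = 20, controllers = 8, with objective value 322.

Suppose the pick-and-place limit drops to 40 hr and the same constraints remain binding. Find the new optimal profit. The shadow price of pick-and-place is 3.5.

308

Δb = -4, so new z* = 322 + (3.5)·(-4) = 322 − 14 = 308.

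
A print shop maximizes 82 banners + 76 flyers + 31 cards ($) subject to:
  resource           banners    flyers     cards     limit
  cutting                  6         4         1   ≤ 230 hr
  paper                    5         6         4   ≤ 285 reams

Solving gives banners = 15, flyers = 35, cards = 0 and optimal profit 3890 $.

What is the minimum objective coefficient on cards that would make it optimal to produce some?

At the optimum: cutting uses 230 of 230 (binding); paper uses 285 of 285 (binding).
From A_Bᵀ y = c: 6·y_cutting + 5·y_paper = 82; 4·y_cutting + 6·y_paper = 76.
This yields shadow prices y_cutting = 7, y_paper = 8.
cards enters the basis when its profit ≥ yᵀa₃ = 7·1 + 8·4 = 39.

39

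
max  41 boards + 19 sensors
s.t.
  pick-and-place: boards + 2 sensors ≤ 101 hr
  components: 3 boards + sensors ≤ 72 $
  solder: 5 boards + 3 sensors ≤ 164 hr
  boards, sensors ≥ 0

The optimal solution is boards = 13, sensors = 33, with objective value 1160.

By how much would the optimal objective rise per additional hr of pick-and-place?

0

At the optimum: pick-and-place uses 79 of 101 (slack = 22); components uses 72 of 72 (binding); solder uses 164 of 164 (binding).
By complementary slackness, y = 0 for the non-binding constraint.
Dual feasibility on the basic columns requires 3·y_components + 5·y_solder = 41, 1·y_components + 3·y_solder = 19.
This yields shadow prices y_components = 7, y_solder = 4.
Shadow price of pick-and-place = 0.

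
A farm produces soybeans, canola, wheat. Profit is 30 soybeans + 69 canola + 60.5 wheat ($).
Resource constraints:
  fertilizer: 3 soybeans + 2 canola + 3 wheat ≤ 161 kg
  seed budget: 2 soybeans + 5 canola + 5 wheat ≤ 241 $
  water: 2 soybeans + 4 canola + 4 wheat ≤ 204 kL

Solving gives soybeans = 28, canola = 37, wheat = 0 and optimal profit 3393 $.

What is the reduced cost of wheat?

-8.5

At the optimum: fertilizer uses 158 of 161 (slack = 3); seed budget uses 241 of 241 (binding); water uses 204 of 204 (binding).
By complementary slackness, y = 0 for the non-binding constraint.
The binding rows give the dual system: 2·y_seed budget + 2·y_water = 30 and 5·y_seed budget + 4·y_water = 69.
→ y_seed budget = 9 and y_water = 6.
Reduced cost of wheat: c₃ − yᵀa₃ = 60.5 − (9·5 + 6·4) = 60.5 − 69 = -8.5.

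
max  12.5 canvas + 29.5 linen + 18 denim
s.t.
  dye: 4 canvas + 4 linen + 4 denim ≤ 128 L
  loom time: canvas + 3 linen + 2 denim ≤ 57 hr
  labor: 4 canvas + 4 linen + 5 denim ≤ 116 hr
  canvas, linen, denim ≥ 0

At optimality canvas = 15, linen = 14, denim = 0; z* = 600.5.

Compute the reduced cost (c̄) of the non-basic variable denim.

-4

Binding: loom time and labor. Non-binding: dye (12 unused).
Since dye is not tight, its dual is 0.
Dual feasibility on the basic columns requires 1·y_loom time + 4·y_labor = 12.5, 3·y_loom time + 4·y_labor = 29.5.
→ y_loom time = 8.5 and y_labor = 1.
Reduced cost of denim: c₃ − yᵀa₃ = 18 − (8.5·2 + 1·5) = 18 − 22 = -4.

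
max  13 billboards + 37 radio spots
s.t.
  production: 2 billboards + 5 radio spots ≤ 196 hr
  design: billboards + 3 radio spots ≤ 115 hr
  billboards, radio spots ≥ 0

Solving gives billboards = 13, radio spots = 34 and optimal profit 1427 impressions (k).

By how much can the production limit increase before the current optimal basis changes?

34

Binding constraints: production, design. The basis is B = [[2,5],[1,3]] with det 1.
Per unit increase in production, x* moves by d = (3, -1).
The basis stays optimal until radio spots reaches 0; allowable increase = 34 hr.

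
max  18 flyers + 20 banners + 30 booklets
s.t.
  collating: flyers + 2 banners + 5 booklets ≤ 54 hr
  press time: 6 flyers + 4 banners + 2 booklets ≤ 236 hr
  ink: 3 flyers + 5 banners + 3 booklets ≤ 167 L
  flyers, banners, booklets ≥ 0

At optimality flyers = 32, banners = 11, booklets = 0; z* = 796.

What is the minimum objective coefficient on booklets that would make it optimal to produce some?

34

At the optimum: collating uses 54 of 54 (binding); press time uses 236 of 236 (binding); ink uses 151 of 167 (slack = 16).
By complementary slackness, y = 0 for the non-binding constraint.
From A_Bᵀ y = c: 1·y_collating + 6·y_press time = 18; 2·y_collating + 4·y_press time = 20.
Solving: y_collating = 6, y_press time = 2.
booklets enters the basis when its profit ≥ yᵀa₃ = 6·5 + 2·2 = 34.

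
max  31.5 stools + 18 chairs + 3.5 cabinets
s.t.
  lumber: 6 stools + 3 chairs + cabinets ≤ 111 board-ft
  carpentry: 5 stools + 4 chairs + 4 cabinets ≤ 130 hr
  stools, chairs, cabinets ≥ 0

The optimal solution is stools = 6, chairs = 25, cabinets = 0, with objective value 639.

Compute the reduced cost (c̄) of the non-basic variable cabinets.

At the optimum: lumber uses 111 of 111 (binding); carpentry uses 130 of 130 (binding).
From A_Bᵀ y = c: 6·y_lumber + 5·y_carpentry = 31.5; 3·y_lumber + 4·y_carpentry = 18.
Solving: y_lumber = 4, y_carpentry = 1.5.
Reduced cost of cabinets: c₃ − yᵀa₃ = 3.5 − (4·1 + 1.5·4) = 3.5 − 10 = -6.5.

-6.5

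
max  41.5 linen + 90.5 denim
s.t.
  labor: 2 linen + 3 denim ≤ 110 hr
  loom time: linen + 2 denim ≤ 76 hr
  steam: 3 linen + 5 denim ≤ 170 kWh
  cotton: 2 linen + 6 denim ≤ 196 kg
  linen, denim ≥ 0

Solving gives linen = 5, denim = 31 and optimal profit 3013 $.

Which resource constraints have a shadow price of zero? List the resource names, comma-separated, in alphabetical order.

labor, loom time

labor: 103/110 (slack 7)
loom time: 67/76 (slack 9)
steam: 170/170 (binding)
cotton: 196/196 (binding)
By complementary slackness, a constraint with positive slack has shadow price 0 → labor, loom time.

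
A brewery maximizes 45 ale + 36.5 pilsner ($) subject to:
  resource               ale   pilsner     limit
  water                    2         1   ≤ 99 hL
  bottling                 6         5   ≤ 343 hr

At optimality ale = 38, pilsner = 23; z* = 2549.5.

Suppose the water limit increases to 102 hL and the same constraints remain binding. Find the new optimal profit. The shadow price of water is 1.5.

Δb = 3, so new z* = 2549.5 + (1.5)·(3) = 2549.5 + 4.5 = 2554.

2554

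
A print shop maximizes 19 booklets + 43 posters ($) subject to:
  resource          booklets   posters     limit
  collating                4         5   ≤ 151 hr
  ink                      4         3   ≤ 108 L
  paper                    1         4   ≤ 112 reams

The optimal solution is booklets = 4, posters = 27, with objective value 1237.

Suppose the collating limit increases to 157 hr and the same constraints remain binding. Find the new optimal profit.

1255

At the optimum: collating uses 151 of 151 (binding); ink uses 97 of 108 (slack = 11); paper uses 112 of 112 (binding).
Since ink is not tight, its dual is 0.
From A_Bᵀ y = c: 4·y_collating + 1·y_paper = 19; 5·y_collating + 4·y_paper = 43.
→ y_collating = 3 and y_paper = 7.
Δz = y_collating·Δb = 3 × (6) = 18, so new z* = 1237 + 18 = 1255.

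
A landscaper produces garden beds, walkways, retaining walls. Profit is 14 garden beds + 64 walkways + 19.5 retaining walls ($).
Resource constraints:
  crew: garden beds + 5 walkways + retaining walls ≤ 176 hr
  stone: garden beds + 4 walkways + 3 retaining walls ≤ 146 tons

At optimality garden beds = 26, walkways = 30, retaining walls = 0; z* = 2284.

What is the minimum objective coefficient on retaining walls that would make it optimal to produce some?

Both crew and stone are binding at x*.
The binding rows give the dual system: 1·y_crew + 1·y_stone = 14 and 5·y_crew + 4·y_stone = 64.
→ y_crew = 8 and y_stone = 6.
retaining walls enters the basis when its profit ≥ yᵀa₃ = 8·1 + 6·3 = 26.

26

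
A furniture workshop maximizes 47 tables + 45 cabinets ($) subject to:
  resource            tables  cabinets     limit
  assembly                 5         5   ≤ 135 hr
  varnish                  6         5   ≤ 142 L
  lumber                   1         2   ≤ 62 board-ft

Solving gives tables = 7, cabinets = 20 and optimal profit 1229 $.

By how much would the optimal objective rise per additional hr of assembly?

7

Binding: assembly and varnish. Non-binding: lumber (15 unused).
Since lumber is not tight, its dual is 0.
The binding rows give the dual system: 5·y_assembly + 6·y_varnish = 47 and 5·y_assembly + 5·y_varnish = 45.
Solving: y_assembly = 7, y_varnish = 2.
Shadow price of assembly = 7.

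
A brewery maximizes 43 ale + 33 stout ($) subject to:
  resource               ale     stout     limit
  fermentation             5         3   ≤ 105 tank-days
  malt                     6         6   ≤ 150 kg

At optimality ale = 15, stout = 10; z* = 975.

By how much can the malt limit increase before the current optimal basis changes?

Binding constraints: fermentation, malt. The basis is B = [[5,3],[6,6]] with det 12.
Per unit increase in malt, x* moves by d = (-0.25, 0.4167).
The basis stays optimal until ale reaches 0; allowable increase = 60 kg.

60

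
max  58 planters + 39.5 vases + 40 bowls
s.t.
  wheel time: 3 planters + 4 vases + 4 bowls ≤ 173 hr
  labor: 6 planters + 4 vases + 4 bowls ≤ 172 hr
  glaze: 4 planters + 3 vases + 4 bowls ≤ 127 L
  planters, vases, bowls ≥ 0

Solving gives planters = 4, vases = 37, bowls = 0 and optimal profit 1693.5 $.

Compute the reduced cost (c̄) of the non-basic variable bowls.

-2

Check each constraint at x*: wheel time 160/173 (slack 13); labor 172/172 (tight); glaze 127/127 (tight).
By complementary slackness, y = 0 for the non-binding constraint.
The binding rows give the dual system: 6·y_labor + 4·y_glaze = 58 and 4·y_labor + 3·y_glaze = 39.5.
This yields shadow prices y_labor = 8, y_glaze = 2.5.
Reduced cost of bowls: c₃ − yᵀa₃ = 40 − (8·4 + 2.5·4) = 40 − 42 = -2.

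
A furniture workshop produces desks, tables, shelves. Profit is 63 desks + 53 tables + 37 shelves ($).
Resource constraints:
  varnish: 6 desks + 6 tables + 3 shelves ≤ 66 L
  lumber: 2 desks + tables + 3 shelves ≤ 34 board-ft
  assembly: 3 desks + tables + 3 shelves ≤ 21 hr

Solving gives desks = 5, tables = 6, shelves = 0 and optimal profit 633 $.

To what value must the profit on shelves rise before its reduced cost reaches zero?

At the optimum: varnish uses 66 of 66 (binding); lumber uses 16 of 34 (slack = 18); assembly uses 21 of 21 (binding).
Slack constraints have shadow price 0 (complementary slackness).
From A_Bᵀ y = c: 6·y_varnish + 3·y_assembly = 63; 6·y_varnish + 1·y_assembly = 53.
Solving: y_varnish = 8, y_assembly = 5.
shelves enters the basis when its profit ≥ yᵀa₃ = 8·3 + 5·3 = 39.

39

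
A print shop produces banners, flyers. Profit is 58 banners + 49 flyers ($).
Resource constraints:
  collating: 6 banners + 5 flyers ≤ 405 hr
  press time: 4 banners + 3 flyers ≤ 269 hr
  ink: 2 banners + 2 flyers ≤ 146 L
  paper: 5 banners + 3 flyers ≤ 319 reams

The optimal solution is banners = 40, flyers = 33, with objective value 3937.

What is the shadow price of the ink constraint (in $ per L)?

2

At the optimum: collating uses 405 of 405 (binding); press time uses 259 of 269 (slack = 10); ink uses 146 of 146 (binding); paper uses 299 of 319 (slack = 20).
By complementary slackness, y = 0 for the non-binding constraints.
From A_Bᵀ y = c: 6·y_collating + 2·y_ink = 58; 5·y_collating + 2·y_ink = 49.
This yields shadow prices y_collating = 9, y_ink = 2.
Shadow price of ink = 2.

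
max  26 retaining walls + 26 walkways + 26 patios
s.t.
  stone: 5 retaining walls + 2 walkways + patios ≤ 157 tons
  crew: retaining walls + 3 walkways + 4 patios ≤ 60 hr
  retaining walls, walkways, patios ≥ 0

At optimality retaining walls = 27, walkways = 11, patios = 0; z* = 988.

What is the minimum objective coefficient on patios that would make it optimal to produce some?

At the optimum: stone uses 157 of 157 (binding); crew uses 60 of 60 (binding).
The binding rows give the dual system: 5·y_stone + 1·y_crew = 26 and 2·y_stone + 3·y_crew = 26.
→ y_stone = 4 and y_crew = 6.
patios enters the basis when its profit ≥ yᵀa₃ = 4·1 + 6·4 = 28.

28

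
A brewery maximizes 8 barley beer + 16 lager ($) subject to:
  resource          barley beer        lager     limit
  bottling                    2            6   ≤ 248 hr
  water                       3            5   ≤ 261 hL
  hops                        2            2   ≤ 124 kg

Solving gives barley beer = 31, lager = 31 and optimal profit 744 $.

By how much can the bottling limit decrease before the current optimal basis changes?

Binding constraints: bottling, hops. The basis is B = [[2,6],[2,2]] with det -8.
Per unit decrease in bottling, x* moves by d = (0.25, -0.25).
The basis stays optimal until lager reaches 0; allowable decrease = 124 hr.

124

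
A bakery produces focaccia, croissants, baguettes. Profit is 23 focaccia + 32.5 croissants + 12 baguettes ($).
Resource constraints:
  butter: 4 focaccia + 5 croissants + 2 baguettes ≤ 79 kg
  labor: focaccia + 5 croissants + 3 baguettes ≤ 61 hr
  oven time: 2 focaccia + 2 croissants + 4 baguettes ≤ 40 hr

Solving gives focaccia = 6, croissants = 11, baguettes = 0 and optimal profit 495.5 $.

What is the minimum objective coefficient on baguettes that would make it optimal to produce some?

14

Binding: butter and labor. Non-binding: oven time (6 unused).
Since oven time is not tight, its dual is 0.
Dual feasibility on the basic columns requires 4·y_butter + 1·y_labor = 23, 5·y_butter + 5·y_labor = 32.5.
This yields shadow prices y_butter = 5.5, y_labor = 1.
baguettes enters the basis when its profit ≥ yᵀa₃ = 5.5·2 + 1·3 = 14.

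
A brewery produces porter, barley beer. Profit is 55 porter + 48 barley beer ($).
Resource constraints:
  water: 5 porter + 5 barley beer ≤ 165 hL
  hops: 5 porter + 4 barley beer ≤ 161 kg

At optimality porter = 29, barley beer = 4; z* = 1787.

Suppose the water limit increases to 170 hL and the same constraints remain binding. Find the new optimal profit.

Both water and hops are binding at x*.
The binding rows give the dual system: 5·y_water + 5·y_hops = 55 and 5·y_water + 4·y_hops = 48.
Solving: y_water = 4, y_hops = 7.
Δz = y_water·Δb = 4 × (5) = 20, so new z* = 1787 + 20 = 1807.

1807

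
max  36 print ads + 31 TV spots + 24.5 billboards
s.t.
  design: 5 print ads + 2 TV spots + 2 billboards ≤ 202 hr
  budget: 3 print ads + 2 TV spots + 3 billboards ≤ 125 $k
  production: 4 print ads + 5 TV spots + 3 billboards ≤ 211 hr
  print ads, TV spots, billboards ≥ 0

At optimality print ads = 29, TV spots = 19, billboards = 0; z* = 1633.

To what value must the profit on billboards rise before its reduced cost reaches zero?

Check each constraint at x*: design 183/202 (slack 19); budget 125/125 (tight); production 211/211 (tight).
Since design is not tight, its dual is 0.
Dual feasibility on the basic columns requires 3·y_budget + 4·y_production = 36, 2·y_budget + 5·y_production = 31.
Solving: y_budget = 8, y_production = 3.
billboards enters the basis when its profit ≥ yᵀa₃ = 8·3 + 3·3 = 33.

33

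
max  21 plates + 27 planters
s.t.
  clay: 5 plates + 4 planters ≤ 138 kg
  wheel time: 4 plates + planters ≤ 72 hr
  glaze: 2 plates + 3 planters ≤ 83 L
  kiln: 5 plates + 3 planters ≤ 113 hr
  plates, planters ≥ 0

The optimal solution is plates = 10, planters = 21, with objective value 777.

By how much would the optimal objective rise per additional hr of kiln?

Binding: glaze and kiln. Non-binding: clay (4 unused), wheel time (11 unused).
Since clay, wheel time are not tight, their duals are 0.
Dual feasibility on the basic columns requires 2·y_glaze + 5·y_kiln = 21, 3·y_glaze + 3·y_kiln = 27.
Solving: y_glaze = 8, y_kiln = 1.
Shadow price of kiln = 1.

1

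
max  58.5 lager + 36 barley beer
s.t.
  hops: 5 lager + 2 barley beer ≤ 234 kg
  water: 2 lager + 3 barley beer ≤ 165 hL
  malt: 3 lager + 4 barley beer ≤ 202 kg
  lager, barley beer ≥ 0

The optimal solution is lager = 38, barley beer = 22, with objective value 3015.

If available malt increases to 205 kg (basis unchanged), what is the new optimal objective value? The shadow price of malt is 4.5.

Δb = 3, so new z* = 3015 + (4.5)·(3) = 3015 + 13.5 = 3028.5.

3028.5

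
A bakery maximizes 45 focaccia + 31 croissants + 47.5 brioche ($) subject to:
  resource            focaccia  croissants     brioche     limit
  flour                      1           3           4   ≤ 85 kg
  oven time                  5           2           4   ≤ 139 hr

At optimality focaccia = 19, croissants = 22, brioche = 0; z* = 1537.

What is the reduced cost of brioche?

At the optimum: flour uses 85 of 85 (binding); oven time uses 139 of 139 (binding).
The binding rows give the dual system: 1·y_flour + 5·y_oven time = 45 and 3·y_flour + 2·y_oven time = 31.
Solving: y_flour = 5, y_oven time = 8.
Reduced cost of brioche: c₃ − yᵀa₃ = 47.5 − (5·4 + 8·4) = 47.5 − 52 = -4.5.

-4.5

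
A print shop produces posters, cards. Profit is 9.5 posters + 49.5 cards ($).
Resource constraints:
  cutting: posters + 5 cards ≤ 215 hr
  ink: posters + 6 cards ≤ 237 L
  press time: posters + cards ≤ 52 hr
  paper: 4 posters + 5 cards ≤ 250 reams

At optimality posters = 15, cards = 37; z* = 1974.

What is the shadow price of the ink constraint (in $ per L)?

Binding: ink and press time. Non-binding: cutting (15 unused), paper (5 unused).
By complementary slackness, y = 0 for the non-binding constraints.
From A_Bᵀ y = c: 1·y_ink + 1·y_press time = 9.5; 6·y_ink + 1·y_press time = 49.5.
Solving: y_ink = 8, y_press time = 1.5.
Shadow price of ink = 8.

8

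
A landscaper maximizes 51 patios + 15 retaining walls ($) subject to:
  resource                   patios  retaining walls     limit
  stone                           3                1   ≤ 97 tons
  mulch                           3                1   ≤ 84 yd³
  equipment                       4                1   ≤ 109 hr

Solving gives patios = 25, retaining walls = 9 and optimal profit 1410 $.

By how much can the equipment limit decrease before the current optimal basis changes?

25

Binding constraints: mulch, equipment. The basis is B = [[3,1],[4,1]] with det -1.
Per unit decrease in equipment, x* moves by d = (-1, 3).
The basis stays optimal until patios reaches 0; allowable decrease = 25 hr.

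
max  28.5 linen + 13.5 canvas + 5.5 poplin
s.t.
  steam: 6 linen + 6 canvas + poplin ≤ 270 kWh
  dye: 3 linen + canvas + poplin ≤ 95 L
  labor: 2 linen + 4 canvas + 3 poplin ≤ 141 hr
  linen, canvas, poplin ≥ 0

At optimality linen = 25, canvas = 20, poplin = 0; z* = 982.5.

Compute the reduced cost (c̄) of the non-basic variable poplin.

At the optimum: steam uses 270 of 270 (binding); dye uses 95 of 95 (binding); labor uses 130 of 141 (slack = 11).
Since labor is not tight, its dual is 0.
Dual feasibility on the basic columns requires 6·y_steam + 3·y_dye = 28.5, 6·y_steam + 1·y_dye = 13.5.
This yields shadow prices y_steam = 1, y_dye = 7.5.
Reduced cost of poplin: c₃ − yᵀa₃ = 5.5 − (1·1 + 7.5·1) = 5.5 − 8.5 = -3.

-3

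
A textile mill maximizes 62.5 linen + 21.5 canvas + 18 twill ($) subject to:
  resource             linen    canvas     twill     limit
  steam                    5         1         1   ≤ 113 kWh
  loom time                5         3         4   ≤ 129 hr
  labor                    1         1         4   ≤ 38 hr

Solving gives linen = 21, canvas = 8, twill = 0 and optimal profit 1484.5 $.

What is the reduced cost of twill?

Binding: steam and loom time. Non-binding: labor (9 unused).
Since labor is not tight, its dual is 0.
The binding rows give the dual system: 5·y_steam + 5·y_loom time = 62.5 and 1·y_steam + 3·y_loom time = 21.5.
Solving: y_steam = 8, y_loom time = 4.5.
Reduced cost of twill: c₃ − yᵀa₃ = 18 − (8·1 + 4.5·4) = 18 − 26 = -8.

-8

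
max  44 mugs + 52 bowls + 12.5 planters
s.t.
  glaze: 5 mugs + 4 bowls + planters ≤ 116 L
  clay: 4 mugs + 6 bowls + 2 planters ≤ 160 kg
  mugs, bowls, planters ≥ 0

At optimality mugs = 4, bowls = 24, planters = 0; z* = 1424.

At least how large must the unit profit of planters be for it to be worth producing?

Both glaze and clay are binding at x*.
From A_Bᵀ y = c: 5·y_glaze + 4·y_clay = 44; 4·y_glaze + 6·y_clay = 52.
→ y_glaze = 4 and y_clay = 6.
planters enters the basis when its profit ≥ yᵀa₃ = 4·1 + 6·2 = 16.

16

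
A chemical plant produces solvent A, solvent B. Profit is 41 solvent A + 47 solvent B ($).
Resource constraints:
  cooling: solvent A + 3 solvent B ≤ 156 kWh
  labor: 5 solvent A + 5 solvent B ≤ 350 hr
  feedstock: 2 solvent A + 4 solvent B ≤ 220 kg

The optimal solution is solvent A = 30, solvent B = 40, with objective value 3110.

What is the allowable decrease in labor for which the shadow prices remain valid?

30

Binding constraints: labor, feedstock. The basis is B = [[5,5],[2,4]] with det 10.
Per unit decrease in labor, x* moves by d = (-0.4, 0.2).
The basis stays optimal until cooling becomes binding; allowable decrease = 30 hr.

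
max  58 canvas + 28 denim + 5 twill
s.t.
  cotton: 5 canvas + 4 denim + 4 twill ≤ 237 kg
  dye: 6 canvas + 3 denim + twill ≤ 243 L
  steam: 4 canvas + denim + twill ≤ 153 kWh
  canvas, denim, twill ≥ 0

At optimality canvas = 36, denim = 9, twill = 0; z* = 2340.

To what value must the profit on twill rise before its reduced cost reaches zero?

10

At the optimum: cotton uses 216 of 237 (slack = 21); dye uses 243 of 243 (binding); steam uses 153 of 153 (binding).
Slack constraints have shadow price 0 (complementary slackness).
Dual feasibility on the basic columns requires 6·y_dye + 4·y_steam = 58, 3·y_dye + 1·y_steam = 28.
Solving: y_dye = 9, y_steam = 1.
twill enters the basis when its profit ≥ yᵀa₃ = 9·1 + 1·1 = 10.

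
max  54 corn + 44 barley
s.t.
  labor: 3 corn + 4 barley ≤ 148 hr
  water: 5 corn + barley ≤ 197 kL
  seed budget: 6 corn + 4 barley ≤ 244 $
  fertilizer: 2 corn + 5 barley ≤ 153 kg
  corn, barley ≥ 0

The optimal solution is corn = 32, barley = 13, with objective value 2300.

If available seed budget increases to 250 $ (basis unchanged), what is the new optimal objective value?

2342

At the optimum: labor uses 148 of 148 (binding); water uses 173 of 197 (slack = 24); seed budget uses 244 of 244 (binding); fertilizer uses 129 of 153 (slack = 24).
Since water, fertilizer are not tight, their duals are 0.
The binding rows give the dual system: 3·y_labor + 6·y_seed budget = 54 and 4·y_labor + 4·y_seed budget = 44.
This yields shadow prices y_labor = 4, y_seed budget = 7.
Δz = y_seed budget·Δb = 7 × (6) = 42, so new z* = 2300 + 42 = 2342.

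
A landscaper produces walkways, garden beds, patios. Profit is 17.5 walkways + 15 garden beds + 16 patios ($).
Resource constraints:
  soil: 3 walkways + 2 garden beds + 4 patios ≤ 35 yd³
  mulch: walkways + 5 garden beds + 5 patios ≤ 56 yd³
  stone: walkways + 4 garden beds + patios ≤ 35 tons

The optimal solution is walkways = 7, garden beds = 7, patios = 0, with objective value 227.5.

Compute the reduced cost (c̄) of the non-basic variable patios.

Binding: soil and stone. Non-binding: mulch (14 unused).
Slack constraints have shadow price 0 (complementary slackness).
The binding rows give the dual system: 3·y_soil + 1·y_stone = 17.5 and 2·y_soil + 4·y_stone = 15.
Solving: y_soil = 5.5, y_stone = 1.
Reduced cost of patios: c₃ − yᵀa₃ = 16 − (5.5·4 + 1·1) = 16 − 23 = -7.

-7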